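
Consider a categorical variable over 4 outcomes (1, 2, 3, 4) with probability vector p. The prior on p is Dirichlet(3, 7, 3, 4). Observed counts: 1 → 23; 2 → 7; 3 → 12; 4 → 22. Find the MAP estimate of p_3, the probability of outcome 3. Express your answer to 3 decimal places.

The posterior is Dirichlet(αᵢ + nᵢ) = Dirichlet(26, 14, 15, 26).
For a Dirichlet(a₁,…,a_K) with all aᵢ > 1, the mode has j-th component (aⱼ − 1)/(Σaᵢ − K).
Here Σaᵢ = 81 and K = 4, so p_3 = (15 − 1)/(81 − 4) = 14/77 ≈ 0.182.

MAP estimate: 0.182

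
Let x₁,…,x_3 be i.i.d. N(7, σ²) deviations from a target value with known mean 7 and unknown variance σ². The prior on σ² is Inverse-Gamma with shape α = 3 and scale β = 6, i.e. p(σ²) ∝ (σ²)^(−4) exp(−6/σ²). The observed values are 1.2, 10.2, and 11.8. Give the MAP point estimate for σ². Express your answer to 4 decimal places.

σ̂²_MAP = 7.1745

Sum of squared deviations about the known mean: SS = (1.2−7)² + (10.2−7)² + (11.8−7)² = 66.92.
The Normal likelihood contributes (σ²)^(−n/2) exp(−SS/(2σ²)), so the posterior is Inverse-Gamma(α + n/2, β + SS/2) = Inverse-Gamma(4.5, 39.46).
The mode of Inverse-Gamma(a, b) is b/(a+1) = 39.46/5.5 ≈ 7.1745.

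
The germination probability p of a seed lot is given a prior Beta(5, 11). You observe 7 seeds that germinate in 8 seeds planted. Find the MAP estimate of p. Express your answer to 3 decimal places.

p̂_MAP = 0.500

Prior: Beta(5, 11).
Data: 7 successes in 8 trials. The binomial likelihood contributes p^7(1−p)^1, so the posterior is Beta(5+7, 11+1) = Beta(12, 12).
For Beta(a, b) with a, b > 1 the mode is (a−1)/(a+b−2) = 11/22 ≈ 0.500.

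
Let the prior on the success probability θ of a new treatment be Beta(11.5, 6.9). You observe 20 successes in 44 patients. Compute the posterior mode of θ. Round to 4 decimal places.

θ̂_MAP = 0.5050

Prior: Beta(11.5, 6.9).
Data: 20 successes in 44 trials. The binomial likelihood contributes θ^20(1−θ)^24, so the posterior is Beta(11.5+20, 6.9+24) = Beta(31.5, 30.9).
For Beta(a, b) with a, b > 1 the mode is (a−1)/(a+b−2) = 30.5/60.4 ≈ 0.5050.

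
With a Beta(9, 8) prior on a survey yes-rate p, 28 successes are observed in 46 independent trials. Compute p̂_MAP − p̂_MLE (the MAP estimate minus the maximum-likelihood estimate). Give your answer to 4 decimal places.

MAP − MLE = -0.0185

Posterior is Beta(37, 26); MAP = (37−1)/(63−2) = 36/61 ≈ 0.59016.
MLE ignores the prior: p̂_MLE = k/n = 28/46 ≈ 0.60870.
Difference = 36/61 − 28/46 = -26/1403 ≈ -0.0185.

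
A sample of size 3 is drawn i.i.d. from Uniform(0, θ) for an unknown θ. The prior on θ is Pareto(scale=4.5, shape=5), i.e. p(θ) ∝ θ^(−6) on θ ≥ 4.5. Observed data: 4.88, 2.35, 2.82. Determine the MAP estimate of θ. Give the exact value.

θ̂_MAP = 4.88

The Uniform(0, θ) likelihood is θ^(−n) for θ ≥ max(xᵢ), zero otherwise. Here max(xᵢ) = 4.88.
Posterior ∝ θ^(−6) · θ^(−3) = θ^(−9) on θ ≥ max(4.5, 4.88) = 4.88.
This density is strictly decreasing in θ, so the posterior mode lies at the lower boundary of the support.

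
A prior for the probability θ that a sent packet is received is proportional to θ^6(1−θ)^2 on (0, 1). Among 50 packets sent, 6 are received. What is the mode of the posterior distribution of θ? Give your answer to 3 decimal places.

θ̂_MAP = 0.207

The prior density ∝ θ^6(1−θ)^2 is the kernel of Beta(7, 3).
Data: 6 successes in 50 trials. The binomial likelihood contributes θ^6(1−θ)^44, so the posterior is Beta(7+6, 3+44) = Beta(13, 47).
For Beta(a, b) with a, b > 1 the mode is (a−1)/(a+b−2) = 12/58 ≈ 0.207.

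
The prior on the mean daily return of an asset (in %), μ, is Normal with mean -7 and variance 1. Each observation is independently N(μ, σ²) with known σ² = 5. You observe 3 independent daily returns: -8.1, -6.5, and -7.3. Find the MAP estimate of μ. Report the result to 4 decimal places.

n = 3; x̄ = ((-8.1) + (-6.5) + (-7.3))/3 = -21.9/3 = -7.3.
For a Normal prior and Normal likelihood with known variance, the posterior is Normal; its mode equals its mean, the precision-weighted average.
Prior precision 1/σ₀² = 1/1 = 1; data precision n/σ² = 3/5 = 0.6.
μ̂ = (1·(-7) + 0.6·(-7.3)) / (1 + 0.6) = (-11.38)/1.6 = -7.1125.

μ̂_MAP = -7.1125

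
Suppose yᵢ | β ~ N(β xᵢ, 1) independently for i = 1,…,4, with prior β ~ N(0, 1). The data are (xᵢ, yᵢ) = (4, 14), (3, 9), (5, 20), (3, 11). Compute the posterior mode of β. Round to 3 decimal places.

log p(β | y) = −Σ(yᵢ − βxᵢ)²/(2·1) − β²/(2·1) + const.
Setting the derivative to zero: Σxᵢ(yᵢ − βxᵢ)/1 − β/1 = 0, so β = Σxᵢyᵢ / (Σxᵢ² + σ²/τ²).
Σxᵢyᵢ = 4·14 + 3·9 + 5·20 + 3·11 = 216; Σxᵢ² = 59; σ²/τ² = 1.
β̂_MAP = 216 / (59 + 1) = 216/60 ≈ 3.600.

β̂_MAP = 3.600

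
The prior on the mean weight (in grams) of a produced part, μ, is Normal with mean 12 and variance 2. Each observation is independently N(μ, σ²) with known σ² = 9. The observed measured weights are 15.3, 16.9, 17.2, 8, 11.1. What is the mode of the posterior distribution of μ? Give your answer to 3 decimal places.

μ̂_MAP = 12.895

n = 5; x̄ = (15.3 + 16.9 + 17.2 + 8 + 11.1)/5 = 68.5/5 = 13.7.
For a Normal prior and Normal likelihood with known variance, the posterior is Normal; its mode equals its mean, the precision-weighted average.
Prior precision 1/σ₀² = 1/2 = 0.5; data precision n/σ² = 5/9.
μ̂ = (0.5·12 + (5/9)·13.7) / (0.5 + 5/9) = (245/18)/(19/18) = 245/19 ≈ 12.895.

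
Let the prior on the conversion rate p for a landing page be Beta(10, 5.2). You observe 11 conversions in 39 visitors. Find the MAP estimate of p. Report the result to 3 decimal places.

Prior: Beta(10, 5.2).
Data: 11 successes in 39 trials. The binomial likelihood contributes p^11(1−p)^28, so the posterior is Beta(10+11, 5.2+28) = Beta(21, 33.2).
For Beta(a, b) with a, b > 1 the mode is (a−1)/(a+b−2) = 20/52.2 ≈ 0.383.

p̂_MAP = 0.383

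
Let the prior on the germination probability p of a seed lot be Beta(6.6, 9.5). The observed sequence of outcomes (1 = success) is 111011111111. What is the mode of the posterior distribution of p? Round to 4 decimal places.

p̂_MAP = 0.6360

Prior: Beta(6.6, 9.5).
Data: 11 successes in 12 trials (from the sequence). The binomial likelihood contributes p^11(1−p)^1, so the posterior is Beta(6.6+11, 9.5+1) = Beta(17.6, 10.5).
For Beta(a, b) with a, b > 1 the mode is (a−1)/(a+b−2) = 16.6/26.1 ≈ 0.6360.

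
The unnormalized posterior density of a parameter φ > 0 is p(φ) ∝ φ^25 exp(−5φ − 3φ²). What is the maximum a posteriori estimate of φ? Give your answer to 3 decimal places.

φ̂_MAP = 1.667

ℓ'(φ) = 25/φ − 5 − 6φ. Setting this to zero and multiplying by φ: 6φ² + 5φ − 25 = 0.
φ = (−5 + √(5² + 4·6·25)) / (2·6) = (−5 + √625) / 12 = (−5 + 25)/12 = 5/3.
ℓ''(φ) = −25/φ² − 6 < 0, confirming a maximum.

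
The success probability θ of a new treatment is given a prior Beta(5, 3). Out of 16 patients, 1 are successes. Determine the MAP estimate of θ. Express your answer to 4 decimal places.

Prior: Beta(5, 3).
Data: 1 success in 16 trials. The binomial likelihood contributes θ(1−θ)^15, so the posterior is Beta(5+1, 3+15) = Beta(6, 18).
For Beta(a, b) with a, b > 1 the mode is (a−1)/(a+b−2) = 5/22 ≈ 0.2273.

θ̂_MAP = 0.2273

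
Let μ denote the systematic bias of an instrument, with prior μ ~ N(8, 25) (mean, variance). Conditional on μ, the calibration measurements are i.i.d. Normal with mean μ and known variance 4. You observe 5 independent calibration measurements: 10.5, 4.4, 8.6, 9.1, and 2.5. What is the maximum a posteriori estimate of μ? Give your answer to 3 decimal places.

n = 5; x̄ = (10.5 + 4.4 + 8.6 + 9.1 + 2.5)/5 = 35.1/5 = 7.02.
For a Normal prior and Normal likelihood with known variance, the posterior is Normal; its mode equals its mean, the precision-weighted average.
Prior precision 1/σ₀² = 1/25 = 0.04; data precision n/σ² = 5/4 = 1.25.
μ̂ = (0.04·8 + 1.25·7.02) / (0.04 + 1.25) = 9.095/1.29 = 1819/258 ≈ 7.050.

μ̂_MAP = 7.050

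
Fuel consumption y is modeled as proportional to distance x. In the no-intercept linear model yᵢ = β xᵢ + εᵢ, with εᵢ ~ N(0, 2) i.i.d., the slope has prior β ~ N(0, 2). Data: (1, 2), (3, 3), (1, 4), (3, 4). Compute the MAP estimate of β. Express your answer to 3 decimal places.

log p(β | y) = −Σ(yᵢ − βxᵢ)²/(2·2) − β²/(2·2) + const.
Setting the derivative to zero: Σxᵢ(yᵢ − βxᵢ)/2 − β/2 = 0, so β = Σxᵢyᵢ / (Σxᵢ² + σ²/τ²).
Σxᵢyᵢ = 1·2 + 3·3 + 1·4 + 3·4 = 27; Σxᵢ² = 20; σ²/τ² = 1.
β̂_MAP = 27 / (20 + 1) = 27/21 ≈ 1.286.

β̂_MAP = 1.286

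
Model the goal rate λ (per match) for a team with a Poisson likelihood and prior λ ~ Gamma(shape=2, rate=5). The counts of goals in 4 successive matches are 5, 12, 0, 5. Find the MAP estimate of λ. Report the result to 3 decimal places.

λ̂_MAP = 2.556

Σxᵢ = 5+12+0+5 = 22, with n = 4.
Posterior ∝ λe^(−5λ) · λ^22e^(−4λ) = λ^23e^(−9λ), i.e. Gamma(shape=24, rate=9).
The mode of a Gamma(a, b) with a ≥ 1 (shape–rate) is (a−1)/b = 23/9 ≈ 2.556.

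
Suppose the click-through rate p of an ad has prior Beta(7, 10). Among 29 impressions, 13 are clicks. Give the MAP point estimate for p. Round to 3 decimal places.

Prior: Beta(7, 10).
Data: 13 successes in 29 trials. The binomial likelihood contributes p^13(1−p)^16, so the posterior is Beta(7+13, 10+16) = Beta(20, 26).
For Beta(a, b) with a, b > 1 the mode is (a−1)/(a+b−2) = 19/44 ≈ 0.432.

p̂_MAP = 0.432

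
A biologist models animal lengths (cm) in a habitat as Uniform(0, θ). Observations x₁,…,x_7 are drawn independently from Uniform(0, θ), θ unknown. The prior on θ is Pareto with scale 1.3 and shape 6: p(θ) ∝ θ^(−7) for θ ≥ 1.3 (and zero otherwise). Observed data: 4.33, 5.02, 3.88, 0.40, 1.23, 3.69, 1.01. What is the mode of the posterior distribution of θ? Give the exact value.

The Uniform(0, θ) likelihood is θ^(−n) for θ ≥ max(xᵢ), zero otherwise. Here max(xᵢ) = 5.02.
Posterior ∝ θ^(−7) · θ^(−7) = θ^(−14) on θ ≥ max(1.3, 5.02) = 5.02.
This density is strictly decreasing in θ, so the posterior mode lies at the lower boundary of the support.

θ̂_MAP = 5.02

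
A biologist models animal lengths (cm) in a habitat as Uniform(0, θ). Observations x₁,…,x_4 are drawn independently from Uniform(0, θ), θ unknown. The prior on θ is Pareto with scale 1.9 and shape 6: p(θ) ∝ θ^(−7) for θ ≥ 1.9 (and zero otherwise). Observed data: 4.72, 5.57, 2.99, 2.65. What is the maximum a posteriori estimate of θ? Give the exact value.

The Uniform(0, θ) likelihood is θ^(−n) for θ ≥ max(xᵢ), zero otherwise. Here max(xᵢ) = 5.57.
Posterior ∝ θ^(−7) · θ^(−4) = θ^(−11) on θ ≥ max(1.9, 5.57) = 5.57.
This density is strictly decreasing in θ, so the posterior mode lies at the lower boundary of the support.

θ̂_MAP = 5.57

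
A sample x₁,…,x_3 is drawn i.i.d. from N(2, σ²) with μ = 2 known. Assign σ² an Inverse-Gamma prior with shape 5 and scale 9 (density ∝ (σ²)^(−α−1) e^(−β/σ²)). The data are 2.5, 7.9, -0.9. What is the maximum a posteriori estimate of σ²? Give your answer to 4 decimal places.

Sum of squared deviations about the known mean: SS = (2.5−2)² + (7.9−2)² + (-0.9−2)² = 43.47.
The Normal likelihood contributes (σ²)^(−n/2) exp(−SS/(2σ²)), so the posterior is Inverse-Gamma(α + n/2, β + SS/2) = Inverse-Gamma(6.5, 30.735).
The mode of Inverse-Gamma(a, b) is b/(a+1) = 30.735/7.5 ≈ 4.0980.

σ̂²_MAP = 4.0980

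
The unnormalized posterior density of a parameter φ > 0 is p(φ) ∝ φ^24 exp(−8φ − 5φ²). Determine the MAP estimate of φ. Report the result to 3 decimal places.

φ̂_MAP = 1.200

ℓ'(φ) = 24/φ − 8 − 10φ. Setting this to zero and multiplying by φ: 10φ² + 8φ − 24 = 0.
φ = (−8 + √(8² + 4·10·24)) / (2·10) = (−8 + √1024) / 20 = (−8 + 32)/20 = 6/5.
ℓ''(φ) = −24/φ² − 10 < 0, confirming a maximum.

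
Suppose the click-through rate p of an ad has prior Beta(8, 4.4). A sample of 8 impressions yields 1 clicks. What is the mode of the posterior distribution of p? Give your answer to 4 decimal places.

Prior: Beta(8, 4.4).
Data: 1 success in 8 trials. The binomial likelihood contributes p(1−p)^7, so the posterior is Beta(8+1, 4.4+7) = Beta(9, 11.4).
For Beta(a, b) with a, b > 1 the mode is (a−1)/(a+b−2) = 8/18.4 ≈ 0.4348.

p̂_MAP = 0.4348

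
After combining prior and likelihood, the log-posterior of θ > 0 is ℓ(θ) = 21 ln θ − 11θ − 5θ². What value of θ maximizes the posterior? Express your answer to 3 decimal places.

ℓ'(θ) = 21/θ − 11 − 10θ. Setting this to zero and multiplying by θ: 10θ² + 11θ − 21 = 0.
θ = (−11 + √(11² + 4·10·21)) / (2·10) = (−11 + √961) / 20 = (−11 + 31)/20 = 1.
ℓ''(θ) = −21/θ² − 10 < 0, confirming a maximum.

θ̂_MAP = 1.000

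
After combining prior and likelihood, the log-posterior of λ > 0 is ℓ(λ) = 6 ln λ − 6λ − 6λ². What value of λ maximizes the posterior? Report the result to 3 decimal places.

ℓ'(λ) = 6/λ − 6 − 12λ. Setting this to zero and multiplying by λ: 12λ² + 6λ − 6 = 0.
λ = (−6 + √(6² + 4·12·6)) / (2·12) = (−6 + √324) / 24 = (−6 + 18)/24 = 1/2.
ℓ''(λ) = −6/λ² − 12 < 0, confirming a maximum.

λ̂_MAP = 0.500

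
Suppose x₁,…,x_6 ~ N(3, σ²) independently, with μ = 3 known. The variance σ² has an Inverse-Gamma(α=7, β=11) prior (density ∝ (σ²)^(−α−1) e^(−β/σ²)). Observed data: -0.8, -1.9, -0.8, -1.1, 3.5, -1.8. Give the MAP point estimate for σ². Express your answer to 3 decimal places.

σ̂²_MAP = 5.227

Sum of squared deviations about the known mean: SS = (-0.8−3)² + (-1.9−3)² + (-0.8−3)² + (-1.1−3)² + (3.5−3)² + (-1.8−3)² = 92.99.
The Normal likelihood contributes (σ²)^(−n/2) exp(−SS/(2σ²)), so the posterior is Inverse-Gamma(α + n/2, β + SS/2) = Inverse-Gamma(10, 57.495).
The mode of Inverse-Gamma(a, b) is b/(a+1) = 57.495/11 ≈ 5.227.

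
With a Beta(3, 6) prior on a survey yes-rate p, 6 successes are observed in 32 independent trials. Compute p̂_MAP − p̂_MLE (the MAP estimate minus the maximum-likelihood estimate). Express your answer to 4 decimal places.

Posterior is Beta(9, 32); MAP = (9−1)/(41−2) = 8/39 ≈ 0.20513.
MLE ignores the prior: p̂_MLE = k/n = 6/32 ≈ 0.18750.
Difference = 8/39 − 6/32 = 11/624 ≈ 0.0176.

MAP − MLE = 0.0176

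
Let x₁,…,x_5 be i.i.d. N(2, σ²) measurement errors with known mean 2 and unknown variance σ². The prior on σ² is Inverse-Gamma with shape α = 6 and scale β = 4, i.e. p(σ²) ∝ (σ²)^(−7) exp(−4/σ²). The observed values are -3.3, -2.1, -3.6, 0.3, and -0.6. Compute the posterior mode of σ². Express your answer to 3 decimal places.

σ̂²_MAP = 4.943

Sum of squared deviations about the known mean: SS = (-3.3−2)² + (-2.1−2)² + (-3.6−2)² + (0.3−2)² + (-0.6−2)² = 85.91.
The Normal likelihood contributes (σ²)^(−n/2) exp(−SS/(2σ²)), so the posterior is Inverse-Gamma(α + n/2, β + SS/2) = Inverse-Gamma(8.5, 46.955).
The mode of Inverse-Gamma(a, b) is b/(a+1) = 46.955/9.5 ≈ 4.943.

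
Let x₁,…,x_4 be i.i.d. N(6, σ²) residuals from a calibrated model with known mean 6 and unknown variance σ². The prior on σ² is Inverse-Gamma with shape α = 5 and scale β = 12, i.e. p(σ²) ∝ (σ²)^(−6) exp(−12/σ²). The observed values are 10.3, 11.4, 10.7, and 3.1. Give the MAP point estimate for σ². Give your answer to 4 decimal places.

σ̂²_MAP = 6.3844

Sum of squared deviations about the known mean: SS = (10.3−6)² + (11.4−6)² + (10.7−6)² + (3.1−6)² = 78.15.
The Normal likelihood contributes (σ²)^(−n/2) exp(−SS/(2σ²)), so the posterior is Inverse-Gamma(α + n/2, β + SS/2) = Inverse-Gamma(7, 51.075).
The mode of Inverse-Gamma(a, b) is b/(a+1) = 51.075/8 ≈ 6.3844.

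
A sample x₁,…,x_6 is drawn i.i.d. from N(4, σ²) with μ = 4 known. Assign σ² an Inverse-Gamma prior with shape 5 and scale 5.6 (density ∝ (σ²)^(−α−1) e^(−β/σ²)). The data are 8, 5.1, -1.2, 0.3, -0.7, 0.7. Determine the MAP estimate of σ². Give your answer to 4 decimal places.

σ̂²_MAP = 5.6733

Sum of squared deviations about the known mean: SS = (8−4)² + (5.1−4)² + (-1.2−4)² + (0.3−4)² + (-0.7−4)² + (0.7−4)² = 90.92.
The Normal likelihood contributes (σ²)^(−n/2) exp(−SS/(2σ²)), so the posterior is Inverse-Gamma(α + n/2, β + SS/2) = Inverse-Gamma(8, 51.06).
The mode of Inverse-Gamma(a, b) is b/(a+1) = 51.06/9 ≈ 5.6733.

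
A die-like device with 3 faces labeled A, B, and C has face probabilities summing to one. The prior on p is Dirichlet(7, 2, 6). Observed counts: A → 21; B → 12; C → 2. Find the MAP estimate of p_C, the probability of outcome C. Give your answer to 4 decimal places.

MAP estimate of p_C = 0.1489

The posterior is Dirichlet(αᵢ + nᵢ) = Dirichlet(28, 14, 8).
For a Dirichlet(a₁,…,a_K) with all aᵢ > 1, the mode has j-th component (aⱼ − 1)/(Σaᵢ − K).
Here Σaᵢ = 50 and K = 3, so p_C = (8 − 1)/(50 − 3) = 7/47 ≈ 0.1489.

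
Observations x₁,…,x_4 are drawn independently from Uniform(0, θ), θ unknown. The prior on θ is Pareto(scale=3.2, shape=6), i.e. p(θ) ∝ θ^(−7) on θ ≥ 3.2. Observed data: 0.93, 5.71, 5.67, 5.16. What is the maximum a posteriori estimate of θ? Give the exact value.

θ̂_MAP = 5.71

The Uniform(0, θ) likelihood is θ^(−n) for θ ≥ max(xᵢ), zero otherwise. Here max(xᵢ) = 5.71.
Posterior ∝ θ^(−7) · θ^(−4) = θ^(−11) on θ ≥ max(3.2, 5.71) = 5.71.
This density is strictly decreasing in θ, so the posterior mode lies at the lower boundary of the support.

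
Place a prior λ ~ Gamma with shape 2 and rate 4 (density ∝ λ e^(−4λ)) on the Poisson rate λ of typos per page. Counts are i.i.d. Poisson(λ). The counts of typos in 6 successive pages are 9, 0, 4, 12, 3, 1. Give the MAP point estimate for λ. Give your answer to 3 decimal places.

Σxᵢ = 9+0+4+12+3+1 = 29, with n = 6.
Posterior ∝ λe^(−4λ) · λ^29e^(−6λ) = λ^30e^(−10λ), i.e. Gamma(shape=31, rate=10).
The mode of a Gamma(a, b) with a ≥ 1 (shape–rate) is (a−1)/b = 30/10 ≈ 3.000.

λ̂_MAP = 3.000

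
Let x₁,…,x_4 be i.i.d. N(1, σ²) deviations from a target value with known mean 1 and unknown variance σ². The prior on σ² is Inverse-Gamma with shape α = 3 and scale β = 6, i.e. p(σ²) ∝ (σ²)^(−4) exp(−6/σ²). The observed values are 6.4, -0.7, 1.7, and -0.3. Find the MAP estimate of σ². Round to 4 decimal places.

Sum of squared deviations about the known mean: SS = (6.4−1)² + (-0.7−1)² + (1.7−1)² + (-0.3−1)² = 34.23.
The Normal likelihood contributes (σ²)^(−n/2) exp(−SS/(2σ²)), so the posterior is Inverse-Gamma(α + n/2, β + SS/2) = Inverse-Gamma(5, 23.115).
The mode of Inverse-Gamma(a, b) is b/(a+1) = 23.115/6 ≈ 3.8525.

σ̂²_MAP = 3.8525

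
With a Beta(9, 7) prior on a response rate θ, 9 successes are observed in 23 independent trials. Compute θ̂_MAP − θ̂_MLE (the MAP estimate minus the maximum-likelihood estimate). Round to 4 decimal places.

Posterior is Beta(18, 21); MAP = (18−1)/(39−2) = 17/37 ≈ 0.45946.
MLE ignores the prior: θ̂_MLE = k/n = 9/23 ≈ 0.39130.
Difference = 17/37 − 9/23 = 58/851 ≈ 0.0682.

MAP − MLE = 0.0682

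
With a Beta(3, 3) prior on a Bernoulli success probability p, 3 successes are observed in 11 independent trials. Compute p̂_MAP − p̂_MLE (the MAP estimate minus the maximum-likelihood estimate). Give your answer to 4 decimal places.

MAP − MLE = 0.0606

Posterior is Beta(6, 11); MAP = (6−1)/(17−2) = 5/15 ≈ 0.33333.
MLE ignores the prior: p̂_MLE = k/n = 3/11 ≈ 0.27273.
Difference = 5/15 − 3/11 = 2/33 ≈ 0.0606.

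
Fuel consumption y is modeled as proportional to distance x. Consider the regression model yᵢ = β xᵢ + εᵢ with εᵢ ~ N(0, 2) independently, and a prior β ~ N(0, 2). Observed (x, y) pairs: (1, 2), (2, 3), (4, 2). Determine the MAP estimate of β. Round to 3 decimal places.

β̂_MAP = 0.727

log p(β | y) = −Σ(yᵢ − βxᵢ)²/(2·2) − β²/(2·2) + const.
Setting the derivative to zero: Σxᵢ(yᵢ − βxᵢ)/2 − β/2 = 0, so β = Σxᵢyᵢ / (Σxᵢ² + σ²/τ²).
Σxᵢyᵢ = 1·2 + 2·3 + 4·2 = 16; Σxᵢ² = 21; σ²/τ² = 1.
β̂_MAP = 16 / (21 + 1) = 16/22 ≈ 0.727.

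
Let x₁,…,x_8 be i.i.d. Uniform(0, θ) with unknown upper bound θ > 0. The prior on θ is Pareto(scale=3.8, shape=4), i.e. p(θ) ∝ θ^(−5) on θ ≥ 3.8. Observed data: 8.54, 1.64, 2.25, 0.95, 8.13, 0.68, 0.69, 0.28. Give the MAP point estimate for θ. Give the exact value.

The Uniform(0, θ) likelihood is θ^(−n) for θ ≥ max(xᵢ), zero otherwise. Here max(xᵢ) = 8.54.
Posterior ∝ θ^(−5) · θ^(−8) = θ^(−13) on θ ≥ max(3.8, 8.54) = 8.54.
This density is strictly decreasing in θ, so the posterior mode lies at the lower boundary of the support.

θ̂_MAP = 8.54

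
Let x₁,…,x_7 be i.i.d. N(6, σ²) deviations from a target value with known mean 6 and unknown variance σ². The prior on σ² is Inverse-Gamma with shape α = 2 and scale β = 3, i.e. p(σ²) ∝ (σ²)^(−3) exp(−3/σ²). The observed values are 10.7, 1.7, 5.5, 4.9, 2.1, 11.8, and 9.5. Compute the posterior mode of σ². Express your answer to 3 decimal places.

Sum of squared deviations about the known mean: SS = (10.7−6)² + (1.7−6)² + (5.5−6)² + (4.9−6)² + (2.1−6)² + (11.8−6)² + (9.5−6)² = 103.14.
The Normal likelihood contributes (σ²)^(−n/2) exp(−SS/(2σ²)), so the posterior is Inverse-Gamma(α + n/2, β + SS/2) = Inverse-Gamma(5.5, 54.57).
The mode of Inverse-Gamma(a, b) is b/(a+1) = 54.57/6.5 ≈ 8.395.

σ̂²_MAP = 8.395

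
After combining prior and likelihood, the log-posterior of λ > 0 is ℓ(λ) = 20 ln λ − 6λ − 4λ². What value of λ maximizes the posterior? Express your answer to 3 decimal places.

ℓ'(λ) = 20/λ − 6 − 8λ. Setting this to zero and multiplying by λ: 8λ² + 6λ − 20 = 0.
λ = (−6 + √(6² + 4·8·20)) / (2·8) = (−6 + √676) / 16 = (−6 + 26)/16 = 5/4.
ℓ''(λ) = −20/λ² − 8 < 0, confirming a maximum.

λ̂_MAP = 1.250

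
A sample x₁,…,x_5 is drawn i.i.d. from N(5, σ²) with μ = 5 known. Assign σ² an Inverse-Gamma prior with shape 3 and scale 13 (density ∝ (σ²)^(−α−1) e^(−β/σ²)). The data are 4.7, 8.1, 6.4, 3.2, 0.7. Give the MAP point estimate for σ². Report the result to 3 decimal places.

σ̂²_MAP = 4.568

Sum of squared deviations about the known mean: SS = (4.7−5)² + (8.1−5)² + (6.4−5)² + (3.2−5)² + (0.7−5)² = 33.39.
The Normal likelihood contributes (σ²)^(−n/2) exp(−SS/(2σ²)), so the posterior is Inverse-Gamma(α + n/2, β + SS/2) = Inverse-Gamma(5.5, 29.695).
The mode of Inverse-Gamma(a, b) is b/(a+1) = 29.695/6.5 ≈ 4.568.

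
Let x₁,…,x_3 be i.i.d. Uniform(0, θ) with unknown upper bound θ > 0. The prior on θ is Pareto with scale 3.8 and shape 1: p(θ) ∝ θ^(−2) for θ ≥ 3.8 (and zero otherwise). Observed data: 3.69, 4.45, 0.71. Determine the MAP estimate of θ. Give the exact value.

The Uniform(0, θ) likelihood is θ^(−n) for θ ≥ max(xᵢ), zero otherwise. Here max(xᵢ) = 4.45.
Posterior ∝ θ^(−2) · θ^(−3) = θ^(−5) on θ ≥ max(3.8, 4.45) = 4.45.
This density is strictly decreasing in θ, so the posterior mode lies at the lower boundary of the support.

θ̂_MAP = 4.45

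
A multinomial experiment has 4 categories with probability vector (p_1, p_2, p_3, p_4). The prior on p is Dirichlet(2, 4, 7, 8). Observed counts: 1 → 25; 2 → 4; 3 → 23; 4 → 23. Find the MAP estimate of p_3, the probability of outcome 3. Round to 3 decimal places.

The posterior is Dirichlet(αᵢ + nᵢ) = Dirichlet(27, 8, 30, 31).
For a Dirichlet(a₁,…,a_K) with all aᵢ > 1, the mode has j-th component (aⱼ − 1)/(Σaᵢ − K).
Here Σaᵢ = 96 and K = 4, so p_3 = (30 − 1)/(96 − 4) = 29/92 ≈ 0.315.

MAP estimate: 0.315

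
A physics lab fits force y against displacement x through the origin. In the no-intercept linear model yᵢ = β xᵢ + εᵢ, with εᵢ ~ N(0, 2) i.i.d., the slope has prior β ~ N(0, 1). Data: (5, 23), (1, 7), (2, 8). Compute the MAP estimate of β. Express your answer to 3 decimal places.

log p(β | y) = −Σ(yᵢ − βxᵢ)²/(2·2) − β²/(2·1) + const.
Setting the derivative to zero: Σxᵢ(yᵢ − βxᵢ)/2 − β/1 = 0, so β = Σxᵢyᵢ / (Σxᵢ² + σ²/τ²).
Σxᵢyᵢ = 5·23 + 1·7 + 2·8 = 138; Σxᵢ² = 30; σ²/τ² = 2.
β̂_MAP = 138 / (30 + 2) = 138/32 ≈ 4.313.

β̂_MAP = 4.313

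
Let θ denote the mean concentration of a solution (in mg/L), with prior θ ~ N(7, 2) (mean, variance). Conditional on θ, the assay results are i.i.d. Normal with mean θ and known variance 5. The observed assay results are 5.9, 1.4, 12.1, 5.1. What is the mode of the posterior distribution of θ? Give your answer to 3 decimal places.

n = 4; x̄ = (5.9 + 1.4 + 12.1 + 5.1)/4 = 24.5/4 = 6.125.
For a Normal prior and Normal likelihood with known variance, the posterior is Normal; its mode equals its mean, the precision-weighted average.
Prior precision 1/σ₀² = 1/2 = 0.5; data precision n/σ² = 4/5 = 0.8.
θ̂ = (0.5·7 + 0.8·6.125) / (0.5 + 0.8) = 8.4/1.3 = 84/13 ≈ 6.462.

θ̂_MAP = 6.462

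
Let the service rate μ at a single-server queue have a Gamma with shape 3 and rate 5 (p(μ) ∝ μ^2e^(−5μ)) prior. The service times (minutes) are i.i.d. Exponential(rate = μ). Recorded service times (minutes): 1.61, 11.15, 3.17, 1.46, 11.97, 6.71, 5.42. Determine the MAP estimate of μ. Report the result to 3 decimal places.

The Exponential(rate=μ) likelihood is ∝ μ^n e^(−μΣtᵢ). Here n = 7 and Σtᵢ = 1.61 + 11.15 + 3.17 + 1.46 + 11.97 + 6.71 + 5.42 = 41.49.
Posterior ∝ μ^2e^(−5μ) · μ^7e^(−41.49μ) = μ^9e^(−46.49μ), i.e. Gamma(10, 46.49).
Mode = (a−1)/b = 9/46.49 ≈ 0.194.

μ̂_MAP = 0.194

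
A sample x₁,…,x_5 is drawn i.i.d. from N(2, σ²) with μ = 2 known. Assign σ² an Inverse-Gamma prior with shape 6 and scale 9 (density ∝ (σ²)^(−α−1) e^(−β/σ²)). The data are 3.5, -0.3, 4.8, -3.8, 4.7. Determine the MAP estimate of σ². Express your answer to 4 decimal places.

Sum of squared deviations about the known mean: SS = (3.5−2)² + (-0.3−2)² + (4.8−2)² + (-3.8−2)² + (4.7−2)² = 56.31.
The Normal likelihood contributes (σ²)^(−n/2) exp(−SS/(2σ²)), so the posterior is Inverse-Gamma(α + n/2, β + SS/2) = Inverse-Gamma(8.5, 37.155).
The mode of Inverse-Gamma(a, b) is b/(a+1) = 37.155/9.5 ≈ 3.9111.

σ̂²_MAP = 3.9111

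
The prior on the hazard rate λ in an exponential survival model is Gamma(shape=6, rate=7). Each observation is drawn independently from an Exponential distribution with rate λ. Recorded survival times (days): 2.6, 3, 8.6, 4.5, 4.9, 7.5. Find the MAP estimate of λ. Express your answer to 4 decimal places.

The Exponential(rate=λ) likelihood is ∝ λ^n e^(−λΣtᵢ). Here n = 6 and Σtᵢ = 2.6 + 3 + 8.6 + 4.5 + 4.9 + 7.5 = 31.1.
Posterior ∝ λ^5e^(−7λ) · λ^6e^(−31.1λ) = λ^11e^(−38.1λ), i.e. Gamma(12, 38.1).
Mode = (a−1)/b = 11/38.1 ≈ 0.2887.

λ̂_MAP = 0.2887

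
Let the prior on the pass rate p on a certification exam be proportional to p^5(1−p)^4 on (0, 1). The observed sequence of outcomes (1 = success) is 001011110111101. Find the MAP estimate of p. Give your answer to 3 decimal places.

p̂_MAP = 0.625

The prior density ∝ p^5(1−p)^4 is the kernel of Beta(6, 5).
Data: 10 successes in 15 trials (from the sequence). The binomial likelihood contributes p^10(1−p)^5, so the posterior is Beta(6+10, 5+5) = Beta(16, 10).
For Beta(a, b) with a, b > 1 the mode is (a−1)/(a+b−2) = 15/24 ≈ 0.625.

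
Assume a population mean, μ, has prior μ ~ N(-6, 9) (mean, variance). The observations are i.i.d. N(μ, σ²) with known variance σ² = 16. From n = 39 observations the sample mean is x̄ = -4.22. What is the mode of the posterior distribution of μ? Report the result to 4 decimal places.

μ̂_MAP = -4.2976

n = 39, x̄ = -4.22.
For a Normal prior and Normal likelihood with known variance, the posterior is Normal; its mode equals its mean, the precision-weighted average.
Prior precision 1/σ₀² = 1/9; data precision n/σ² = 39/16 = 2.4375.
μ̂ = ((1/9)·(-6) + 2.4375·(-4.22)) / (1/9 + 2.4375) = (-26287/2400)/(367/144) = -78861/18350 ≈ -4.2976.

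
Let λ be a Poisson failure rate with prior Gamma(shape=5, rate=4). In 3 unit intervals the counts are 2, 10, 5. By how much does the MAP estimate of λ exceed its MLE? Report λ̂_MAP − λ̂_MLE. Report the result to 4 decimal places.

Σxᵢ = 17. Posterior is Gamma(22, 7); MAP = (22−1)/7 = 21/7 ≈ 3.00000.
MLE = x̄ = 17/3 ≈ 5.66667.
Difference = 21/7 − 17/3 = -8/3 ≈ -2.6667.

MAP − MLE = -2.6667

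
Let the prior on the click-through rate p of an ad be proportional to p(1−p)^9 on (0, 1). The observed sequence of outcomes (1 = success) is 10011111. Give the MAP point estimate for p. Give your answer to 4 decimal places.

p̂_MAP = 0.3889

The prior density ∝ p(1−p)^9 is the kernel of Beta(2, 10).
Data: 6 successes in 8 trials (from the sequence). The binomial likelihood contributes p^6(1−p)^2, so the posterior is Beta(2+6, 10+2) = Beta(8, 12).
For Beta(a, b) with a, b > 1 the mode is (a−1)/(a+b−2) = 7/18 ≈ 0.3889.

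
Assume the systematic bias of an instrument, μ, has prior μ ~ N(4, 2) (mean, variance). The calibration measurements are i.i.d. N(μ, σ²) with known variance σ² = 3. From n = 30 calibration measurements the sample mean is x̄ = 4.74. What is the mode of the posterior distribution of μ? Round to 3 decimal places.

μ̂_MAP = 4.705

n = 30, x̄ = 4.74.
For a Normal prior and Normal likelihood with known variance, the posterior is Normal; its mode equals its mean, the precision-weighted average.
Prior precision 1/σ₀² = 1/2 = 0.5; data precision n/σ² = 30/3 = 10.
μ̂ = (0.5·4 + 10·4.74) / (0.5 + 10) = 49.4/10.5 = 494/105 ≈ 4.705.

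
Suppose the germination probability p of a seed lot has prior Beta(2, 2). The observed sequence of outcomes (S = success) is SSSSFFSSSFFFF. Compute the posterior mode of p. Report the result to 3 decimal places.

Prior: Beta(2, 2).
Data: 7 successes in 13 trials (from the sequence). The binomial likelihood contributes p^7(1−p)^6, so the posterior is Beta(2+7, 2+6) = Beta(9, 8).
For Beta(a, b) with a, b > 1 the mode is (a−1)/(a+b−2) = 8/15 ≈ 0.533.

p̂_MAP = 0.533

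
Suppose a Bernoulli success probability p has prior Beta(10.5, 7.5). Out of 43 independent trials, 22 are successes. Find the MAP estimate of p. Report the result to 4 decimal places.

p̂_MAP = 0.5339

Prior: Beta(10.5, 7.5).
Data: 22 successes in 43 trials. The binomial likelihood contributes p^22(1−p)^21, so the posterior is Beta(10.5+22, 7.5+21) = Beta(32.5, 28.5).
For Beta(a, b) with a, b > 1 the mode is (a−1)/(a+b−2) = 31.5/59 ≈ 0.5339.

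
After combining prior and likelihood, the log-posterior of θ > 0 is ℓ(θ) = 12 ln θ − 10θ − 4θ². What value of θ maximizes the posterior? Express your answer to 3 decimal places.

θ̂_MAP = 0.750

ℓ'(θ) = 12/θ − 10 − 8θ. Setting this to zero and multiplying by θ: 8θ² + 10θ − 12 = 0.
θ = (−10 + √(10² + 4·8·12)) / (2·8) = (−10 + √484) / 16 = (−10 + 22)/16 = 3/4.
ℓ''(θ) = −12/θ² − 8 < 0, confirming a maximum.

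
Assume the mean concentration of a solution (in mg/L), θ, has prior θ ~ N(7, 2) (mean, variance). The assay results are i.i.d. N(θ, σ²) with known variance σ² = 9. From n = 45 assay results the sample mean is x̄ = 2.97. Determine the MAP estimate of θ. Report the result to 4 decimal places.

θ̂_MAP = 3.3364

n = 45, x̄ = 2.97.
For a Normal prior and Normal likelihood with known variance, the posterior is Normal; its mode equals its mean, the precision-weighted average.
Prior precision 1/σ₀² = 1/2 = 0.5; data precision n/σ² = 45/9 = 5.
θ̂ = (0.5·7 + 5·2.97) / (0.5 + 5) = 18.35/5.5 = 367/110 ≈ 3.3364.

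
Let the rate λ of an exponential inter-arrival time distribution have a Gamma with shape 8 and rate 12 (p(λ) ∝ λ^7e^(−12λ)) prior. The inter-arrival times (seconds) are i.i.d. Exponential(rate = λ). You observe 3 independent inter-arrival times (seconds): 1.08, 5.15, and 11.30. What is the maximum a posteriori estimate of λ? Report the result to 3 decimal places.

The Exponential(rate=λ) likelihood is ∝ λ^n e^(−λΣtᵢ). Here n = 3 and Σtᵢ = 1.08 + 5.15 + 11.30 = 17.53.
Posterior ∝ λ^7e^(−12λ) · λ^3e^(−17.53λ) = λ^10e^(−29.53λ), i.e. Gamma(11, 29.53).
Mode = (a−1)/b = 10/29.53 ≈ 0.339.

λ̂_MAP = 0.339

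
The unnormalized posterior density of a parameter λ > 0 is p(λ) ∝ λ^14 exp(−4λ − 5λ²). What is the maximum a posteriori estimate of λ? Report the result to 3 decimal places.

ℓ'(λ) = 14/λ − 4 − 10λ. Setting this to zero and multiplying by λ: 10λ² + 4λ − 14 = 0.
λ = (−4 + √(4² + 4·10·14)) / (2·10) = (−4 + √576) / 20 = (−4 + 24)/20 = 1.
ℓ''(λ) = −14/λ² − 10 < 0, confirming a maximum.

λ̂_MAP = 1.000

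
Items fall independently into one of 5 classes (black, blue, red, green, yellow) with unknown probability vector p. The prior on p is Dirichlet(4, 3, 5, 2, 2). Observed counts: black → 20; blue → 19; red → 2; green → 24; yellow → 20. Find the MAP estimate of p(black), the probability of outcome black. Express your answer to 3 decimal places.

The posterior is Dirichlet(αᵢ + nᵢ) = Dirichlet(24, 22, 7, 26, 22).
For a Dirichlet(a₁,…,a_K) with all aᵢ > 1, the mode has j-th component (aⱼ − 1)/(Σaᵢ − K).
Here Σaᵢ = 101 and K = 5, so p(black) = (24 − 1)/(101 − 5) = 23/96 ≈ 0.240.

MAP estimate of p(black) = 0.240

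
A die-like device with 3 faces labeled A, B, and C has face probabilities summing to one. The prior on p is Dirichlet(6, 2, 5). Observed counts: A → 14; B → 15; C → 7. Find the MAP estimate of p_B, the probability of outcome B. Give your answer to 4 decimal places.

The posterior is Dirichlet(αᵢ + nᵢ) = Dirichlet(20, 17, 12).
For a Dirichlet(a₁,…,a_K) with all aᵢ > 1, the mode has j-th component (aⱼ − 1)/(Σaᵢ − K).
Here Σaᵢ = 49 and K = 3, so p_B = (17 − 1)/(49 − 3) = 16/46 ≈ 0.3478.

MAP estimate of p_B = 0.3478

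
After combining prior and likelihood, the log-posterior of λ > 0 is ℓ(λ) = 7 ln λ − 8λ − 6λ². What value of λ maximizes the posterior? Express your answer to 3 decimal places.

λ̂_MAP = 0.500

ℓ'(λ) = 7/λ − 8 − 12λ. Setting this to zero and multiplying by λ: 12λ² + 8λ − 7 = 0.
λ = (−8 + √(8² + 4·12·7)) / (2·12) = (−8 + √400) / 24 = (−8 + 20)/24 = 1/2.
ℓ''(λ) = −7/λ² − 12 < 0, confirming a maximum.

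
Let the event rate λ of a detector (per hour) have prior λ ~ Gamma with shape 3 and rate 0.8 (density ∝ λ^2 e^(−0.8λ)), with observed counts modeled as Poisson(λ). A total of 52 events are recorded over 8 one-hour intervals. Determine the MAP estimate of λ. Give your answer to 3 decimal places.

Σxᵢ = 52, n = 8.
Posterior ∝ λ^2e^(−0.8λ) · λ^52e^(−8λ) = λ^54e^(−8.8λ), i.e. Gamma(shape=55, rate=8.8).
The mode of a Gamma(a, b) with a ≥ 1 (shape–rate) is (a−1)/b = 54/8.8 ≈ 6.136.

λ̂_MAP = 6.136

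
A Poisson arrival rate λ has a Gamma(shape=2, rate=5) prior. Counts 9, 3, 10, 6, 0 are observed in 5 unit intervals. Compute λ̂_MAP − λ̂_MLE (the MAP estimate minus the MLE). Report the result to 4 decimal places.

Σxᵢ = 28. Posterior is Gamma(30, 10); MAP = (30−1)/10 = 29/10 ≈ 2.90000.
MLE = x̄ = 28/5 ≈ 5.60000.
Difference = 29/10 − 28/5 = -27/10 ≈ -2.7000.

MAP − MLE = -2.7000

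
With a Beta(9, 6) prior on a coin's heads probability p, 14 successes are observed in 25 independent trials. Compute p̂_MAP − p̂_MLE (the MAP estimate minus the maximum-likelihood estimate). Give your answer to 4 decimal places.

MAP − MLE = 0.0189

Posterior is Beta(23, 17); MAP = (23−1)/(40−2) = 22/38 ≈ 0.57895.
MLE ignores the prior: p̂_MLE = k/n = 14/25 ≈ 0.56000.
Difference = 22/38 − 14/25 = 9/475 ≈ 0.0189.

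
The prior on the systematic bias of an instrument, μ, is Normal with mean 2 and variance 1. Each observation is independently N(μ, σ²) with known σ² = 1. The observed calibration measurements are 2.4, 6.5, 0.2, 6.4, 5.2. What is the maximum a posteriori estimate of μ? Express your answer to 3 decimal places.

n = 5; x̄ = (2.4 + 6.5 + 0.2 + 6.4 + 5.2)/5 = 20.7/5 = 4.14.
For a Normal prior and Normal likelihood with known variance, the posterior is Normal; its mode equals its mean, the precision-weighted average.
Prior precision 1/σ₀² = 1/1 = 1; data precision n/σ² = 5/1 = 5.
μ̂ = (1·2 + 5·4.14) / (1 + 5) = 22.7/6 = 227/60 ≈ 3.783.

μ̂_MAP = 3.783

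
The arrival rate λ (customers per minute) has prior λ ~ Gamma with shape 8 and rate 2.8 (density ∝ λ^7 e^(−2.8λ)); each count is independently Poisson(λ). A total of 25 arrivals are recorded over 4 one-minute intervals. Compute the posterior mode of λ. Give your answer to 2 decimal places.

λ̂_MAP = 4.71

Σxᵢ = 25, n = 4.
Posterior ∝ λ^7e^(−2.8λ) · λ^25e^(−4λ) = λ^32e^(−6.8λ), i.e. Gamma(shape=33, rate=6.8).
The mode of a Gamma(a, b) with a ≥ 1 (shape–rate) is (a−1)/b = 32/6.8 ≈ 4.71.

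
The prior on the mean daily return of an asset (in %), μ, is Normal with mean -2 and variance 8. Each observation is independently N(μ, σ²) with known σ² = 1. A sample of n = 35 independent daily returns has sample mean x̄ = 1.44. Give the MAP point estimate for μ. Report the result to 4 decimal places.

μ̂_MAP = 1.4278

n = 35, x̄ = 1.44.
For a Normal prior and Normal likelihood with known variance, the posterior is Normal; its mode equals its mean, the precision-weighted average.
Prior precision 1/σ₀² = 1/8 = 0.125; data precision n/σ² = 35/1 = 35.
μ̂ = (0.125·(-2) + 35·1.44) / (0.125 + 35) = 50.15/35.125 = 2006/1405 ≈ 1.4278.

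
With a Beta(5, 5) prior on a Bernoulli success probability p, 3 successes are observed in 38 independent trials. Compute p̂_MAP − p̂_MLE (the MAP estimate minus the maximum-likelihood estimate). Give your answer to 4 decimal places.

MAP − MLE = 0.0732

Posterior is Beta(8, 40); MAP = (8−1)/(48−2) = 7/46 ≈ 0.15217.
MLE ignores the prior: p̂_MLE = k/n = 3/38 ≈ 0.07895.
Difference = 7/46 − 3/38 = 32/437 ≈ 0.0732.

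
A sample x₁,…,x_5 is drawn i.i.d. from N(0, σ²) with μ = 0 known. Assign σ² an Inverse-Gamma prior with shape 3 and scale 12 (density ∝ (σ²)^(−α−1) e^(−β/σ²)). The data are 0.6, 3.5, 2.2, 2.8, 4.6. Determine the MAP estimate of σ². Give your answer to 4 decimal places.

σ̂²_MAP = 5.4192

Sum of squared deviations about the known mean: SS = (0.6−0)² + (3.5−0)² + (2.2−0)² + (2.8−0)² + (4.6−0)² = 46.45.
The Normal likelihood contributes (σ²)^(−n/2) exp(−SS/(2σ²)), so the posterior is Inverse-Gamma(α + n/2, β + SS/2) = Inverse-Gamma(5.5, 35.225).
The mode of Inverse-Gamma(a, b) is b/(a+1) = 35.225/6.5 ≈ 5.4192.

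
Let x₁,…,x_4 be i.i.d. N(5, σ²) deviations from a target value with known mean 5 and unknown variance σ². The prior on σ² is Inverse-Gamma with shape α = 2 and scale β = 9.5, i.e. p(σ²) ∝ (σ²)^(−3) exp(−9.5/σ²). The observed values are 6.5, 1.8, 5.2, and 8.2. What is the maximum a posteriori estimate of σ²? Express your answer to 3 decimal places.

Sum of squared deviations about the known mean: SS = (6.5−5)² + (1.8−5)² + (5.2−5)² + (8.2−5)² = 22.77.
The Normal likelihood contributes (σ²)^(−n/2) exp(−SS/(2σ²)), so the posterior is Inverse-Gamma(α + n/2, β + SS/2) = Inverse-Gamma(4, 20.885).
The mode of Inverse-Gamma(a, b) is b/(a+1) = 20.885/5 ≈ 4.177.

σ̂²_MAP = 4.177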